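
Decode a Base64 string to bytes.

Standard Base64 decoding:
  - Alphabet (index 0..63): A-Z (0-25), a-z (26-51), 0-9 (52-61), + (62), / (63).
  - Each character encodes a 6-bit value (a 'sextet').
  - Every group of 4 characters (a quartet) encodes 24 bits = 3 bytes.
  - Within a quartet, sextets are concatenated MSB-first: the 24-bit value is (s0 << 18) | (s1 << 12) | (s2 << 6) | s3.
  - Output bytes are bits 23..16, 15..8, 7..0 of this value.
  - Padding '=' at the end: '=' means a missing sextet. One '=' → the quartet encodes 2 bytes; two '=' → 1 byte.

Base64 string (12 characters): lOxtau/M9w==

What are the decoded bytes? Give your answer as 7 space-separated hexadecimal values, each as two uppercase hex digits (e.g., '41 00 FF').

Answer: 94 EC 6D 6A EF CC F7

Derivation:
After char 0 ('l'=37): chars_in_quartet=1 acc=0x25 bytes_emitted=0
After char 1 ('O'=14): chars_in_quartet=2 acc=0x94E bytes_emitted=0
After char 2 ('x'=49): chars_in_quartet=3 acc=0x253B1 bytes_emitted=0
After char 3 ('t'=45): chars_in_quartet=4 acc=0x94EC6D -> emit 94 EC 6D, reset; bytes_emitted=3
After char 4 ('a'=26): chars_in_quartet=1 acc=0x1A bytes_emitted=3
After char 5 ('u'=46): chars_in_quartet=2 acc=0x6AE bytes_emitted=3
After char 6 ('/'=63): chars_in_quartet=3 acc=0x1ABBF bytes_emitted=3
After char 7 ('M'=12): chars_in_quartet=4 acc=0x6AEFCC -> emit 6A EF CC, reset; bytes_emitted=6
After char 8 ('9'=61): chars_in_quartet=1 acc=0x3D bytes_emitted=6
After char 9 ('w'=48): chars_in_quartet=2 acc=0xF70 bytes_emitted=6
Padding '==': partial quartet acc=0xF70 -> emit F7; bytes_emitted=7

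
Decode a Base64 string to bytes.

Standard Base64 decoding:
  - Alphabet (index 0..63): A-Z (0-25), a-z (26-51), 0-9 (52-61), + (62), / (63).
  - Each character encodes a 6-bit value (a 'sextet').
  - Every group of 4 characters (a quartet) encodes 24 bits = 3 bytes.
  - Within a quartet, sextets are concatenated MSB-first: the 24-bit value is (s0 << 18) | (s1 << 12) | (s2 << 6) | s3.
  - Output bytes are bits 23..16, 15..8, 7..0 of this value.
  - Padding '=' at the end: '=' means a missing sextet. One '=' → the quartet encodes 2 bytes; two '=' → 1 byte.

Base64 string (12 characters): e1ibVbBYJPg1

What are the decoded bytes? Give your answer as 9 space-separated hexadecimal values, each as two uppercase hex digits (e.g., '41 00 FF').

After char 0 ('e'=30): chars_in_quartet=1 acc=0x1E bytes_emitted=0
After char 1 ('1'=53): chars_in_quartet=2 acc=0x7B5 bytes_emitted=0
After char 2 ('i'=34): chars_in_quartet=3 acc=0x1ED62 bytes_emitted=0
After char 3 ('b'=27): chars_in_quartet=4 acc=0x7B589B -> emit 7B 58 9B, reset; bytes_emitted=3
After char 4 ('V'=21): chars_in_quartet=1 acc=0x15 bytes_emitted=3
After char 5 ('b'=27): chars_in_quartet=2 acc=0x55B bytes_emitted=3
After char 6 ('B'=1): chars_in_quartet=3 acc=0x156C1 bytes_emitted=3
After char 7 ('Y'=24): chars_in_quartet=4 acc=0x55B058 -> emit 55 B0 58, reset; bytes_emitted=6
After char 8 ('J'=9): chars_in_quartet=1 acc=0x9 bytes_emitted=6
After char 9 ('P'=15): chars_in_quartet=2 acc=0x24F bytes_emitted=6
After char 10 ('g'=32): chars_in_quartet=3 acc=0x93E0 bytes_emitted=6
After char 11 ('1'=53): chars_in_quartet=4 acc=0x24F835 -> emit 24 F8 35, reset; bytes_emitted=9

Answer: 7B 58 9B 55 B0 58 24 F8 35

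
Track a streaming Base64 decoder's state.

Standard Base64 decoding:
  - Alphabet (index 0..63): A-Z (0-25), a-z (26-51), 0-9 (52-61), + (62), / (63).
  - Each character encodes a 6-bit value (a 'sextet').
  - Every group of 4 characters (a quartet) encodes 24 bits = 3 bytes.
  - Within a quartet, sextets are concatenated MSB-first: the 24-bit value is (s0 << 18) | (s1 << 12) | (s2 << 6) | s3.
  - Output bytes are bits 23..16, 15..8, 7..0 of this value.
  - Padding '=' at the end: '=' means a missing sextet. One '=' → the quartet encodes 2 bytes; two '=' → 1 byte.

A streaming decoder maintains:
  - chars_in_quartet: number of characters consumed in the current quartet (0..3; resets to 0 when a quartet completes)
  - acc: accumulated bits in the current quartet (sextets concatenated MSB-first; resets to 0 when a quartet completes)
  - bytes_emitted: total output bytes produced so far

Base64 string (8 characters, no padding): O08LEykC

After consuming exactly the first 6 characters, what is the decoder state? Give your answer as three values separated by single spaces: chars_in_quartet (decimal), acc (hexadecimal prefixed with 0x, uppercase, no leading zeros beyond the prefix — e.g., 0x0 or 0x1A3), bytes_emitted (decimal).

After char 0 ('O'=14): chars_in_quartet=1 acc=0xE bytes_emitted=0
After char 1 ('0'=52): chars_in_quartet=2 acc=0x3B4 bytes_emitted=0
After char 2 ('8'=60): chars_in_quartet=3 acc=0xED3C bytes_emitted=0
After char 3 ('L'=11): chars_in_quartet=4 acc=0x3B4F0B -> emit 3B 4F 0B, reset; bytes_emitted=3
After char 4 ('E'=4): chars_in_quartet=1 acc=0x4 bytes_emitted=3
After char 5 ('y'=50): chars_in_quartet=2 acc=0x132 bytes_emitted=3

Answer: 2 0x132 3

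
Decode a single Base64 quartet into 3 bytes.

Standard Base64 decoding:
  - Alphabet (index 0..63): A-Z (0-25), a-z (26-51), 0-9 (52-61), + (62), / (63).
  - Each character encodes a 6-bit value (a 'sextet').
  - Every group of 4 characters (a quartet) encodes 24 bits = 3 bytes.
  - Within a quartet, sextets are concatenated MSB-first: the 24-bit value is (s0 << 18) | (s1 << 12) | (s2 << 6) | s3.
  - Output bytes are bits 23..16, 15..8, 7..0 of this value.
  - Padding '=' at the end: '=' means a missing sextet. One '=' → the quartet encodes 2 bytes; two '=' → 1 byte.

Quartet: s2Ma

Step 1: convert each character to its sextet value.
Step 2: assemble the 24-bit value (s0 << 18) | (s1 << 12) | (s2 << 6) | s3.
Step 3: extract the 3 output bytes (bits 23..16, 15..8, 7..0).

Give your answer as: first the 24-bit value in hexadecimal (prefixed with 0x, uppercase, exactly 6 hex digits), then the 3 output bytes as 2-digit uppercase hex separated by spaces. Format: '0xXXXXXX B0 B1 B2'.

Answer: 0xB3631A B3 63 1A

Derivation:
Sextets: s=44, 2=54, M=12, a=26
24-bit: (44<<18) | (54<<12) | (12<<6) | 26
      = 0xB00000 | 0x036000 | 0x000300 | 0x00001A
      = 0xB3631A
Bytes: (v>>16)&0xFF=B3, (v>>8)&0xFF=63, v&0xFF=1A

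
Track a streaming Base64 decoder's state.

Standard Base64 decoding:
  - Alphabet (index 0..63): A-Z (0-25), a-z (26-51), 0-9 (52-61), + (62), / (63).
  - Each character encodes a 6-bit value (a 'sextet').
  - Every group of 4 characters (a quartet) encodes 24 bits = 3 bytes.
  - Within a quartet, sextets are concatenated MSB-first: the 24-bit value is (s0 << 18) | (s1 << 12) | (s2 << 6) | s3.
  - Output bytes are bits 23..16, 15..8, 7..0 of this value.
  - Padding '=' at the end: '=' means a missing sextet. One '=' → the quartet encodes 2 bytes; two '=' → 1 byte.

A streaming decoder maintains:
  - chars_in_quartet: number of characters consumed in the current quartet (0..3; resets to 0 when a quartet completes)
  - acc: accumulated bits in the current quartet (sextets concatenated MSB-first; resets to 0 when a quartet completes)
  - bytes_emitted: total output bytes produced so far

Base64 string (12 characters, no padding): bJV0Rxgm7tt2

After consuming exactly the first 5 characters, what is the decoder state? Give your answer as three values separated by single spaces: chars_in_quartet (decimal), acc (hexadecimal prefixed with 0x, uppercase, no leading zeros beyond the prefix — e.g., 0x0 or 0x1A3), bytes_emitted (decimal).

After char 0 ('b'=27): chars_in_quartet=1 acc=0x1B bytes_emitted=0
After char 1 ('J'=9): chars_in_quartet=2 acc=0x6C9 bytes_emitted=0
After char 2 ('V'=21): chars_in_quartet=3 acc=0x1B255 bytes_emitted=0
After char 3 ('0'=52): chars_in_quartet=4 acc=0x6C9574 -> emit 6C 95 74, reset; bytes_emitted=3
After char 4 ('R'=17): chars_in_quartet=1 acc=0x11 bytes_emitted=3

Answer: 1 0x11 3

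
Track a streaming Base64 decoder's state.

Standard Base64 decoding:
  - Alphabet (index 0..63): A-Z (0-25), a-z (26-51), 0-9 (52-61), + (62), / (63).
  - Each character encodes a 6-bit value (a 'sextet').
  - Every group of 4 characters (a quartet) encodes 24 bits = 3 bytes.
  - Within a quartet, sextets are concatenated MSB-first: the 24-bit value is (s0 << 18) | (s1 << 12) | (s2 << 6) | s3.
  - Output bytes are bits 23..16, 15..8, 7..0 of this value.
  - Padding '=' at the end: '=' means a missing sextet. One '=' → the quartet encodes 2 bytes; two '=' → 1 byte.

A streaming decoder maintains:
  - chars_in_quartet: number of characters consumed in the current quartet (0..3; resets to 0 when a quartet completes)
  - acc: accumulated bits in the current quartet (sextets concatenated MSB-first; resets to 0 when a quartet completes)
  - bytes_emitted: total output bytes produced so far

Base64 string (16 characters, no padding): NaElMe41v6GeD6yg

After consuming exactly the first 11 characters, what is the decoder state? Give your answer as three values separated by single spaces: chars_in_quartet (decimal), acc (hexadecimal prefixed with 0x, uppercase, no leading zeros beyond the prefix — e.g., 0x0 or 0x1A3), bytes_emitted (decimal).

Answer: 3 0x2FE86 6

Derivation:
After char 0 ('N'=13): chars_in_quartet=1 acc=0xD bytes_emitted=0
After char 1 ('a'=26): chars_in_quartet=2 acc=0x35A bytes_emitted=0
After char 2 ('E'=4): chars_in_quartet=3 acc=0xD684 bytes_emitted=0
After char 3 ('l'=37): chars_in_quartet=4 acc=0x35A125 -> emit 35 A1 25, reset; bytes_emitted=3
After char 4 ('M'=12): chars_in_quartet=1 acc=0xC bytes_emitted=3
After char 5 ('e'=30): chars_in_quartet=2 acc=0x31E bytes_emitted=3
After char 6 ('4'=56): chars_in_quartet=3 acc=0xC7B8 bytes_emitted=3
After char 7 ('1'=53): chars_in_quartet=4 acc=0x31EE35 -> emit 31 EE 35, reset; bytes_emitted=6
After char 8 ('v'=47): chars_in_quartet=1 acc=0x2F bytes_emitted=6
After char 9 ('6'=58): chars_in_quartet=2 acc=0xBFA bytes_emitted=6
After char 10 ('G'=6): chars_in_quartet=3 acc=0x2FE86 bytes_emitted=6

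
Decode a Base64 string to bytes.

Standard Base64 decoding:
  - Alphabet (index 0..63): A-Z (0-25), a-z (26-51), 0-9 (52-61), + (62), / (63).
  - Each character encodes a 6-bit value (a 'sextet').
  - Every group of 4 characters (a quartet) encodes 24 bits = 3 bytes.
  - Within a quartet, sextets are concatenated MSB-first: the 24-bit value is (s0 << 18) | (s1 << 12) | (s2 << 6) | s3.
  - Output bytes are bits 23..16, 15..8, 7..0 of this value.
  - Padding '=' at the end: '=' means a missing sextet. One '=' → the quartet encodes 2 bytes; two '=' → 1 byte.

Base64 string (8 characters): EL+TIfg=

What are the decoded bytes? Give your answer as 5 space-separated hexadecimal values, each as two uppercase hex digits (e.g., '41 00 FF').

After char 0 ('E'=4): chars_in_quartet=1 acc=0x4 bytes_emitted=0
After char 1 ('L'=11): chars_in_quartet=2 acc=0x10B bytes_emitted=0
After char 2 ('+'=62): chars_in_quartet=3 acc=0x42FE bytes_emitted=0
After char 3 ('T'=19): chars_in_quartet=4 acc=0x10BF93 -> emit 10 BF 93, reset; bytes_emitted=3
After char 4 ('I'=8): chars_in_quartet=1 acc=0x8 bytes_emitted=3
After char 5 ('f'=31): chars_in_quartet=2 acc=0x21F bytes_emitted=3
After char 6 ('g'=32): chars_in_quartet=3 acc=0x87E0 bytes_emitted=3
Padding '=': partial quartet acc=0x87E0 -> emit 21 F8; bytes_emitted=5

Answer: 10 BF 93 21 F8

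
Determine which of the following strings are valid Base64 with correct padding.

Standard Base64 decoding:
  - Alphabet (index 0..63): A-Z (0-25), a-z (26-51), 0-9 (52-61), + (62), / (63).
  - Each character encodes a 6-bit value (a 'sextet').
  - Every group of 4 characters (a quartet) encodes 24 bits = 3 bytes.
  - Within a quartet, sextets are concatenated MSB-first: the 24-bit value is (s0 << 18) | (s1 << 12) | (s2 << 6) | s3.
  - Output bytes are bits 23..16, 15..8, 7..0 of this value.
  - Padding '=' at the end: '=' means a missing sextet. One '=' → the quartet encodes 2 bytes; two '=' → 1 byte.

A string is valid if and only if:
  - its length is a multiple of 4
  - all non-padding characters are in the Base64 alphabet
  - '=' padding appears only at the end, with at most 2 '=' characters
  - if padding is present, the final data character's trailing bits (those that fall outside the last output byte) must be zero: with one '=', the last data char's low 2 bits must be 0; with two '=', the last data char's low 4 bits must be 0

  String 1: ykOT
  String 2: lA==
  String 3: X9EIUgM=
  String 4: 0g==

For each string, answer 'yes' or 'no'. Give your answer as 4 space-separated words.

Answer: yes yes yes yes

Derivation:
String 1: 'ykOT' → valid
String 2: 'lA==' → valid
String 3: 'X9EIUgM=' → valid
String 4: '0g==' → valid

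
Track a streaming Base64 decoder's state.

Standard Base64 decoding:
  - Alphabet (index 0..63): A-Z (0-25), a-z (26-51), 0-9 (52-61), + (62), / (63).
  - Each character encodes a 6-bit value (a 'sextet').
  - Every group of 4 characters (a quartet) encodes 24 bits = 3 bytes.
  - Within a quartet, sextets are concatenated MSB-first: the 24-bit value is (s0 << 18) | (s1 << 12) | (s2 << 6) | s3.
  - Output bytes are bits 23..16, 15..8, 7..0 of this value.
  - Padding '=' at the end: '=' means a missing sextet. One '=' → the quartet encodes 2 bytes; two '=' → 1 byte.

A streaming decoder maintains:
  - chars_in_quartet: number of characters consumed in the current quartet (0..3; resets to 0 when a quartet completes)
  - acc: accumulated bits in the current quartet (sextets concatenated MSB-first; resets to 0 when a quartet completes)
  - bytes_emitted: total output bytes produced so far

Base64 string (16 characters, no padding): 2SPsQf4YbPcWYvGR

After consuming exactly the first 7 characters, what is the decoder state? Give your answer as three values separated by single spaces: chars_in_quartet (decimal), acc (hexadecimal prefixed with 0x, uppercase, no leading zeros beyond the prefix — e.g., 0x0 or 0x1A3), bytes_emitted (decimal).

After char 0 ('2'=54): chars_in_quartet=1 acc=0x36 bytes_emitted=0
After char 1 ('S'=18): chars_in_quartet=2 acc=0xD92 bytes_emitted=0
After char 2 ('P'=15): chars_in_quartet=3 acc=0x3648F bytes_emitted=0
After char 3 ('s'=44): chars_in_quartet=4 acc=0xD923EC -> emit D9 23 EC, reset; bytes_emitted=3
After char 4 ('Q'=16): chars_in_quartet=1 acc=0x10 bytes_emitted=3
After char 5 ('f'=31): chars_in_quartet=2 acc=0x41F bytes_emitted=3
After char 6 ('4'=56): chars_in_quartet=3 acc=0x107F8 bytes_emitted=3

Answer: 3 0x107F8 3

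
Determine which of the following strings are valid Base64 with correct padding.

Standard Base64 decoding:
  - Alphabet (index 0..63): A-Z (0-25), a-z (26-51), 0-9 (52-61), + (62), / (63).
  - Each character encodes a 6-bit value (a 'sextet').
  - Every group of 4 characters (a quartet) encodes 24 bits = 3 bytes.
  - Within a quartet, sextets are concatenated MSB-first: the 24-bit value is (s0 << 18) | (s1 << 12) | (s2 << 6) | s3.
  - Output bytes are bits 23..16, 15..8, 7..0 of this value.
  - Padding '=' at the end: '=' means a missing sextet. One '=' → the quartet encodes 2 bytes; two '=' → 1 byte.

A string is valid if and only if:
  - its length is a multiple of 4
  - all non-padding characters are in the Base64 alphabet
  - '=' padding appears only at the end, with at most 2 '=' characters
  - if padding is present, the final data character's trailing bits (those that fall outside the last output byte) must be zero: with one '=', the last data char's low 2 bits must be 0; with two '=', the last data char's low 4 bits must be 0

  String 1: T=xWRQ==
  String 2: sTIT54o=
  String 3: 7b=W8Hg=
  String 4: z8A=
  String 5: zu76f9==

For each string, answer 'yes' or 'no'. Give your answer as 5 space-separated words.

Answer: no yes no yes no

Derivation:
String 1: 'T=xWRQ==' → invalid (bad char(s): ['=']; '=' in middle)
String 2: 'sTIT54o=' → valid
String 3: '7b=W8Hg=' → invalid (bad char(s): ['=']; '=' in middle)
String 4: 'z8A=' → valid
String 5: 'zu76f9==' → invalid (bad trailing bits)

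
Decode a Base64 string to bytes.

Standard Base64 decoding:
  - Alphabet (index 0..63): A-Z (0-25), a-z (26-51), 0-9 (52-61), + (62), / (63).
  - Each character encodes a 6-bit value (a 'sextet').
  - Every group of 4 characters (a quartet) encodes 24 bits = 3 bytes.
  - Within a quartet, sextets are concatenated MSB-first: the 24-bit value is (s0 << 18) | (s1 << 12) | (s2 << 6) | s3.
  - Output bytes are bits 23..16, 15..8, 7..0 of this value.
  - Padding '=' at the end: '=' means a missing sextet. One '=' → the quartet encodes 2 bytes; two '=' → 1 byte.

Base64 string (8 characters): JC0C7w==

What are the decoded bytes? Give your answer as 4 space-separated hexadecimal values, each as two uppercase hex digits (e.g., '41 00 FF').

Answer: 24 2D 02 EF

Derivation:
After char 0 ('J'=9): chars_in_quartet=1 acc=0x9 bytes_emitted=0
After char 1 ('C'=2): chars_in_quartet=2 acc=0x242 bytes_emitted=0
After char 2 ('0'=52): chars_in_quartet=3 acc=0x90B4 bytes_emitted=0
After char 3 ('C'=2): chars_in_quartet=4 acc=0x242D02 -> emit 24 2D 02, reset; bytes_emitted=3
After char 4 ('7'=59): chars_in_quartet=1 acc=0x3B bytes_emitted=3
After char 5 ('w'=48): chars_in_quartet=2 acc=0xEF0 bytes_emitted=3
Padding '==': partial quartet acc=0xEF0 -> emit EF; bytes_emitted=4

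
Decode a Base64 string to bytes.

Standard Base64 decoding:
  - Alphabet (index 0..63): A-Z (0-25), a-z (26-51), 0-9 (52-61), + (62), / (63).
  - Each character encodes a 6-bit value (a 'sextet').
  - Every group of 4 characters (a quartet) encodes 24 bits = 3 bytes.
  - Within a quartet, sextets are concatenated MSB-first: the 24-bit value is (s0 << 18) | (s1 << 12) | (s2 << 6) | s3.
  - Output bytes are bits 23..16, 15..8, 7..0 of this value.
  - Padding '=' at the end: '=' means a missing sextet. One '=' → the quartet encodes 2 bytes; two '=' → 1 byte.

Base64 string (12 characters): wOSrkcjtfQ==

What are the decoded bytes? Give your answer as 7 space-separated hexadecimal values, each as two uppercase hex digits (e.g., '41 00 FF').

Answer: C0 E4 AB 91 C8 ED 7D

Derivation:
After char 0 ('w'=48): chars_in_quartet=1 acc=0x30 bytes_emitted=0
After char 1 ('O'=14): chars_in_quartet=2 acc=0xC0E bytes_emitted=0
After char 2 ('S'=18): chars_in_quartet=3 acc=0x30392 bytes_emitted=0
After char 3 ('r'=43): chars_in_quartet=4 acc=0xC0E4AB -> emit C0 E4 AB, reset; bytes_emitted=3
After char 4 ('k'=36): chars_in_quartet=1 acc=0x24 bytes_emitted=3
After char 5 ('c'=28): chars_in_quartet=2 acc=0x91C bytes_emitted=3
After char 6 ('j'=35): chars_in_quartet=3 acc=0x24723 bytes_emitted=3
After char 7 ('t'=45): chars_in_quartet=4 acc=0x91C8ED -> emit 91 C8 ED, reset; bytes_emitted=6
After char 8 ('f'=31): chars_in_quartet=1 acc=0x1F bytes_emitted=6
After char 9 ('Q'=16): chars_in_quartet=2 acc=0x7D0 bytes_emitted=6
Padding '==': partial quartet acc=0x7D0 -> emit 7D; bytes_emitted=7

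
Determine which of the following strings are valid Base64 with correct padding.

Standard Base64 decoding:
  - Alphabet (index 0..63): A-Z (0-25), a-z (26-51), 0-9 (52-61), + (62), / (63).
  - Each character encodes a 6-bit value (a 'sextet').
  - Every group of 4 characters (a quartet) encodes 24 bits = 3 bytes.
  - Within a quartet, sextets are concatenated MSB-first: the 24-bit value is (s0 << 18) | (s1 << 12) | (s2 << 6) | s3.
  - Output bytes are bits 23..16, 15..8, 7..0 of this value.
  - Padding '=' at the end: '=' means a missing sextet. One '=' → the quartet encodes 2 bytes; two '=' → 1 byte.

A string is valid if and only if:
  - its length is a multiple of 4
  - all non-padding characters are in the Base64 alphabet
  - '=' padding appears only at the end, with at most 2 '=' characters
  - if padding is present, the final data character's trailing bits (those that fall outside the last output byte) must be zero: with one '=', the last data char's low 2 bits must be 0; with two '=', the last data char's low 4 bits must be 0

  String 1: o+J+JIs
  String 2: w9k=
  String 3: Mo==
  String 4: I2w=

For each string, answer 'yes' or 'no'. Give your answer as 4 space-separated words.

Answer: no yes no yes

Derivation:
String 1: 'o+J+JIs' → invalid (len=7 not mult of 4)
String 2: 'w9k=' → valid
String 3: 'Mo==' → invalid (bad trailing bits)
String 4: 'I2w=' → valid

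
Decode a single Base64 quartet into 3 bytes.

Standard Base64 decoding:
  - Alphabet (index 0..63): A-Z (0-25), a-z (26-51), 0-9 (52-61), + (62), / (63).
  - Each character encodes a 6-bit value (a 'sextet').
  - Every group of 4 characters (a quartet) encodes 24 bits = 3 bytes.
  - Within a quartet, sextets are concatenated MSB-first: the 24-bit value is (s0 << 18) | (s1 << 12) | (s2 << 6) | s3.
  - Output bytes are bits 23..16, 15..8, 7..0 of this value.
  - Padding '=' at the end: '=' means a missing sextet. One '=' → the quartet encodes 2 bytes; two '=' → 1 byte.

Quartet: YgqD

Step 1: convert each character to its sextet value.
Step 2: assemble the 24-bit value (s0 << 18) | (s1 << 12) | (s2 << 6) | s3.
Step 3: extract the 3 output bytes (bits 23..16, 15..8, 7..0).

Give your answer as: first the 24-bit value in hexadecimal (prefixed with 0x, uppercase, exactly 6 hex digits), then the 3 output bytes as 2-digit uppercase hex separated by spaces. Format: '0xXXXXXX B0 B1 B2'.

Answer: 0x620A83 62 0A 83

Derivation:
Sextets: Y=24, g=32, q=42, D=3
24-bit: (24<<18) | (32<<12) | (42<<6) | 3
      = 0x600000 | 0x020000 | 0x000A80 | 0x000003
      = 0x620A83
Bytes: (v>>16)&0xFF=62, (v>>8)&0xFF=0A, v&0xFF=83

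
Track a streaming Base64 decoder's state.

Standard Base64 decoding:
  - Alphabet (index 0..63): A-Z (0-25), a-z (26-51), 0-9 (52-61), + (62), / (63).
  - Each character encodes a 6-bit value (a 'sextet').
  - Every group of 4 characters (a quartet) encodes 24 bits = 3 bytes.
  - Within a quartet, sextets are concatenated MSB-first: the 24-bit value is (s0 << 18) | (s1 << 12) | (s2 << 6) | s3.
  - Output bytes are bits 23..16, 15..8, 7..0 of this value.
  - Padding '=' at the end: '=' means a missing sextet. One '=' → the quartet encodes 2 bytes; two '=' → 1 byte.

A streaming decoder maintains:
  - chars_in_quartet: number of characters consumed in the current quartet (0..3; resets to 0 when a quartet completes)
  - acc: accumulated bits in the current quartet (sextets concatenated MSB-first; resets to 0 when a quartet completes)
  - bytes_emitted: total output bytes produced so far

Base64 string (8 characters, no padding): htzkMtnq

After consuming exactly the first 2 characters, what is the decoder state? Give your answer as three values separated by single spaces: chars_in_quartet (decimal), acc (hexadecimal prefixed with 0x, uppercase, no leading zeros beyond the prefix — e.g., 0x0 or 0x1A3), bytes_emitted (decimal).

After char 0 ('h'=33): chars_in_quartet=1 acc=0x21 bytes_emitted=0
After char 1 ('t'=45): chars_in_quartet=2 acc=0x86D bytes_emitted=0

Answer: 2 0x86D 0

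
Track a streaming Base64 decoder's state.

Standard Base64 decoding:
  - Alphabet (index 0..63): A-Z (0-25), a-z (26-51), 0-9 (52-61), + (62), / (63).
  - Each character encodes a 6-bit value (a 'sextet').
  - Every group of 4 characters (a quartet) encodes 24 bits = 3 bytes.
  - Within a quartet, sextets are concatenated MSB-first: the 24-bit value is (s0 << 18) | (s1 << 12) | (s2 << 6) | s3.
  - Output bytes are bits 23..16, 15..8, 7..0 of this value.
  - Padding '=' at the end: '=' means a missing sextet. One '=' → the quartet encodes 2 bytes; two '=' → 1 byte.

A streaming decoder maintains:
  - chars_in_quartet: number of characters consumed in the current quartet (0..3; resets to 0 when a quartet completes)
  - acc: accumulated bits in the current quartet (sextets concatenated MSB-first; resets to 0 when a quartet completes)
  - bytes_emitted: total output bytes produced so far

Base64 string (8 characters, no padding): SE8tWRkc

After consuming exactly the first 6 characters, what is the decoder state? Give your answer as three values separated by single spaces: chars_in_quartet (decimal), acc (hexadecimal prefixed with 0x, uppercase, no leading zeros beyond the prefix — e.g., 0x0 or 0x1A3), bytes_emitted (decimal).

After char 0 ('S'=18): chars_in_quartet=1 acc=0x12 bytes_emitted=0
After char 1 ('E'=4): chars_in_quartet=2 acc=0x484 bytes_emitted=0
After char 2 ('8'=60): chars_in_quartet=3 acc=0x1213C bytes_emitted=0
After char 3 ('t'=45): chars_in_quartet=4 acc=0x484F2D -> emit 48 4F 2D, reset; bytes_emitted=3
After char 4 ('W'=22): chars_in_quartet=1 acc=0x16 bytes_emitted=3
After char 5 ('R'=17): chars_in_quartet=2 acc=0x591 bytes_emitted=3

Answer: 2 0x591 3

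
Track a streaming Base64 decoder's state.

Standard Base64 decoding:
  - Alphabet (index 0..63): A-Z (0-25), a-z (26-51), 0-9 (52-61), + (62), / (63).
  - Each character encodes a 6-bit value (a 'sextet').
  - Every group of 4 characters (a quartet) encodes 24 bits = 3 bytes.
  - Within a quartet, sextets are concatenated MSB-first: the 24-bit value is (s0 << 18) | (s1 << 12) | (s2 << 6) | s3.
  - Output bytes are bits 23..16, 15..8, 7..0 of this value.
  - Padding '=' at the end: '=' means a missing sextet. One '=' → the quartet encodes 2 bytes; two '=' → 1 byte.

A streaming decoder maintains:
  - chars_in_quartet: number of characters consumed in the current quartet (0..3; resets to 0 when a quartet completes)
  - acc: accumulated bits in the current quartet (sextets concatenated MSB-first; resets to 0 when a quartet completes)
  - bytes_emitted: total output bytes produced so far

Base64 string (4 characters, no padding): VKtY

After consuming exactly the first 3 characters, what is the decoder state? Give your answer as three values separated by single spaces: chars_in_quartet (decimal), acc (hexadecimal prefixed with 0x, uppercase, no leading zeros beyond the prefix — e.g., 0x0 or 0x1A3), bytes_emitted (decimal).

After char 0 ('V'=21): chars_in_quartet=1 acc=0x15 bytes_emitted=0
After char 1 ('K'=10): chars_in_quartet=2 acc=0x54A bytes_emitted=0
After char 2 ('t'=45): chars_in_quartet=3 acc=0x152AD bytes_emitted=0

Answer: 3 0x152AD 0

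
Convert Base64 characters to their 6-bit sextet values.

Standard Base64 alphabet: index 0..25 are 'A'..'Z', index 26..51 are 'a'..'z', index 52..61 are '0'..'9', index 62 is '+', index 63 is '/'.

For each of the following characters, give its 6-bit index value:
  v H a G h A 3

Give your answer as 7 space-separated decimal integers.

Answer: 47 7 26 6 33 0 55

Derivation:
'v': a..z range, 26 + ord('v') − ord('a') = 47
'H': A..Z range, ord('H') − ord('A') = 7
'a': a..z range, 26 + ord('a') − ord('a') = 26
'G': A..Z range, ord('G') − ord('A') = 6
'h': a..z range, 26 + ord('h') − ord('a') = 33
'A': A..Z range, ord('A') − ord('A') = 0
'3': 0..9 range, 52 + ord('3') − ord('0') = 55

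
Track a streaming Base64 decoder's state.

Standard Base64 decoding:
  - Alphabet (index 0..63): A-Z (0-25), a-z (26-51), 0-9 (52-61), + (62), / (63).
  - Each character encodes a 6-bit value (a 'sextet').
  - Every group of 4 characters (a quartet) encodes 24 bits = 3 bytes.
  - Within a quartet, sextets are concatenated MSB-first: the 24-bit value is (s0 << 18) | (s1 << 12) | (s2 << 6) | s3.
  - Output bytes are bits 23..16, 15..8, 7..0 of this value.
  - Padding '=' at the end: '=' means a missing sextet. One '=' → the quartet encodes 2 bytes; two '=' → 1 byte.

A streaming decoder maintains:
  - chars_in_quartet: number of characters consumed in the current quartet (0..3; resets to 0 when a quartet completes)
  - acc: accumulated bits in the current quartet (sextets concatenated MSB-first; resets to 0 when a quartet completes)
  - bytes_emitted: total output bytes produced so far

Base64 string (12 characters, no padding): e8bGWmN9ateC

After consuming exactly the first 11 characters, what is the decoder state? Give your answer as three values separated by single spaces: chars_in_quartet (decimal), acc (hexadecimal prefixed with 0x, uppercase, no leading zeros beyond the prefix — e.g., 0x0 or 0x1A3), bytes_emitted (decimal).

After char 0 ('e'=30): chars_in_quartet=1 acc=0x1E bytes_emitted=0
After char 1 ('8'=60): chars_in_quartet=2 acc=0x7BC bytes_emitted=0
After char 2 ('b'=27): chars_in_quartet=3 acc=0x1EF1B bytes_emitted=0
After char 3 ('G'=6): chars_in_quartet=4 acc=0x7BC6C6 -> emit 7B C6 C6, reset; bytes_emitted=3
After char 4 ('W'=22): chars_in_quartet=1 acc=0x16 bytes_emitted=3
After char 5 ('m'=38): chars_in_quartet=2 acc=0x5A6 bytes_emitted=3
After char 6 ('N'=13): chars_in_quartet=3 acc=0x1698D bytes_emitted=3
After char 7 ('9'=61): chars_in_quartet=4 acc=0x5A637D -> emit 5A 63 7D, reset; bytes_emitted=6
After char 8 ('a'=26): chars_in_quartet=1 acc=0x1A bytes_emitted=6
After char 9 ('t'=45): chars_in_quartet=2 acc=0x6AD bytes_emitted=6
After char 10 ('e'=30): chars_in_quartet=3 acc=0x1AB5E bytes_emitted=6

Answer: 3 0x1AB5E 6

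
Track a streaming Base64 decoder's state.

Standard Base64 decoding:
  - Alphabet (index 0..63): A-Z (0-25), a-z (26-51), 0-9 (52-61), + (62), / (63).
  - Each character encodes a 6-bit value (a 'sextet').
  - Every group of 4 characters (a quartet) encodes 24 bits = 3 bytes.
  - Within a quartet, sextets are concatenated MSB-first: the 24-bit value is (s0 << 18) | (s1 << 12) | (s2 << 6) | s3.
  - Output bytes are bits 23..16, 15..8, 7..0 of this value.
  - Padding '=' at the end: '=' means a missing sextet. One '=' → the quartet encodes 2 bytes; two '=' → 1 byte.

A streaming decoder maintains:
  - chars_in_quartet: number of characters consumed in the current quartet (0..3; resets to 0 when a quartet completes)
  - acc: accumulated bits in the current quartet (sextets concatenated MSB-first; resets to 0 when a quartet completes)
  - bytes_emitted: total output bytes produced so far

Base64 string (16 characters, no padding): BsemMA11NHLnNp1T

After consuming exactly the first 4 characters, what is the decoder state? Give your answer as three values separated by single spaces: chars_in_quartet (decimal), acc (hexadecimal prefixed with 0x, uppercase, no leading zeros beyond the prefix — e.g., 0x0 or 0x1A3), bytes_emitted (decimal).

After char 0 ('B'=1): chars_in_quartet=1 acc=0x1 bytes_emitted=0
After char 1 ('s'=44): chars_in_quartet=2 acc=0x6C bytes_emitted=0
After char 2 ('e'=30): chars_in_quartet=3 acc=0x1B1E bytes_emitted=0
After char 3 ('m'=38): chars_in_quartet=4 acc=0x6C7A6 -> emit 06 C7 A6, reset; bytes_emitted=3

Answer: 0 0x0 3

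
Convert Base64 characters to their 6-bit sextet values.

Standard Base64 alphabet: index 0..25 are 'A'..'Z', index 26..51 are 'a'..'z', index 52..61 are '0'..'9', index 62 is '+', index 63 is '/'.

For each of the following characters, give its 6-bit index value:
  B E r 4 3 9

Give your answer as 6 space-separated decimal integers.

'B': A..Z range, ord('B') − ord('A') = 1
'E': A..Z range, ord('E') − ord('A') = 4
'r': a..z range, 26 + ord('r') − ord('a') = 43
'4': 0..9 range, 52 + ord('4') − ord('0') = 56
'3': 0..9 range, 52 + ord('3') − ord('0') = 55
'9': 0..9 range, 52 + ord('9') − ord('0') = 61

Answer: 1 4 43 56 55 61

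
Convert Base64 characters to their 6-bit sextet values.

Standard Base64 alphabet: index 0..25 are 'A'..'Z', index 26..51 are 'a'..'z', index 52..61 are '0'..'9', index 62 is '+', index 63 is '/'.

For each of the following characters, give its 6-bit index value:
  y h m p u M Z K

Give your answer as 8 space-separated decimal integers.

'y': a..z range, 26 + ord('y') − ord('a') = 50
'h': a..z range, 26 + ord('h') − ord('a') = 33
'm': a..z range, 26 + ord('m') − ord('a') = 38
'p': a..z range, 26 + ord('p') − ord('a') = 41
'u': a..z range, 26 + ord('u') − ord('a') = 46
'M': A..Z range, ord('M') − ord('A') = 12
'Z': A..Z range, ord('Z') − ord('A') = 25
'K': A..Z range, ord('K') − ord('A') = 10

Answer: 50 33 38 41 46 12 25 10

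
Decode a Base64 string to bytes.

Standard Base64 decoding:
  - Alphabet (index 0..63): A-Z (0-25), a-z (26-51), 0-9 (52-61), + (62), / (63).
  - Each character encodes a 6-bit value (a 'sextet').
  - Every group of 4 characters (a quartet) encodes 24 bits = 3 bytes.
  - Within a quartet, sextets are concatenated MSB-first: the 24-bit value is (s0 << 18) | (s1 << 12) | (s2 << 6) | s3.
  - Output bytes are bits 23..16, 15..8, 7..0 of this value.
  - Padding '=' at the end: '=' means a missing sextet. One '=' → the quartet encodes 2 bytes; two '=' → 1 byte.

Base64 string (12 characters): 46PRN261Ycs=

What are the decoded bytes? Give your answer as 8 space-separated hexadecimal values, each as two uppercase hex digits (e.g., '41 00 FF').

After char 0 ('4'=56): chars_in_quartet=1 acc=0x38 bytes_emitted=0
After char 1 ('6'=58): chars_in_quartet=2 acc=0xE3A bytes_emitted=0
After char 2 ('P'=15): chars_in_quartet=3 acc=0x38E8F bytes_emitted=0
After char 3 ('R'=17): chars_in_quartet=4 acc=0xE3A3D1 -> emit E3 A3 D1, reset; bytes_emitted=3
After char 4 ('N'=13): chars_in_quartet=1 acc=0xD bytes_emitted=3
After char 5 ('2'=54): chars_in_quartet=2 acc=0x376 bytes_emitted=3
After char 6 ('6'=58): chars_in_quartet=3 acc=0xDDBA bytes_emitted=3
After char 7 ('1'=53): chars_in_quartet=4 acc=0x376EB5 -> emit 37 6E B5, reset; bytes_emitted=6
After char 8 ('Y'=24): chars_in_quartet=1 acc=0x18 bytes_emitted=6
After char 9 ('c'=28): chars_in_quartet=2 acc=0x61C bytes_emitted=6
After char 10 ('s'=44): chars_in_quartet=3 acc=0x1872C bytes_emitted=6
Padding '=': partial quartet acc=0x1872C -> emit 61 CB; bytes_emitted=8

Answer: E3 A3 D1 37 6E B5 61 CB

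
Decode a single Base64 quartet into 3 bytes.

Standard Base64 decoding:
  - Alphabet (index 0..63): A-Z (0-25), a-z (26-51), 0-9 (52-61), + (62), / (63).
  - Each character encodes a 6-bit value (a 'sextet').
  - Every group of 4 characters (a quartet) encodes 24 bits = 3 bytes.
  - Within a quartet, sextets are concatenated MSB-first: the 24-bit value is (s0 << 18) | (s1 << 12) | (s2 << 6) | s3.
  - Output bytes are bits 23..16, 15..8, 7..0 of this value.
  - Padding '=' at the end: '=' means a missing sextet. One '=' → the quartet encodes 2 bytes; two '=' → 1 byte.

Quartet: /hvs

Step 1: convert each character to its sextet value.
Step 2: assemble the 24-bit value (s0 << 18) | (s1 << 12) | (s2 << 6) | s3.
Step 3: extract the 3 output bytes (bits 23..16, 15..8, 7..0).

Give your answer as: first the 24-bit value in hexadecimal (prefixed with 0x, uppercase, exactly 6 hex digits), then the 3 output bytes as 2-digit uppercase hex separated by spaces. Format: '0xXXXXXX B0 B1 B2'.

Sextets: /=63, h=33, v=47, s=44
24-bit: (63<<18) | (33<<12) | (47<<6) | 44
      = 0xFC0000 | 0x021000 | 0x000BC0 | 0x00002C
      = 0xFE1BEC
Bytes: (v>>16)&0xFF=FE, (v>>8)&0xFF=1B, v&0xFF=EC

Answer: 0xFE1BEC FE 1B EC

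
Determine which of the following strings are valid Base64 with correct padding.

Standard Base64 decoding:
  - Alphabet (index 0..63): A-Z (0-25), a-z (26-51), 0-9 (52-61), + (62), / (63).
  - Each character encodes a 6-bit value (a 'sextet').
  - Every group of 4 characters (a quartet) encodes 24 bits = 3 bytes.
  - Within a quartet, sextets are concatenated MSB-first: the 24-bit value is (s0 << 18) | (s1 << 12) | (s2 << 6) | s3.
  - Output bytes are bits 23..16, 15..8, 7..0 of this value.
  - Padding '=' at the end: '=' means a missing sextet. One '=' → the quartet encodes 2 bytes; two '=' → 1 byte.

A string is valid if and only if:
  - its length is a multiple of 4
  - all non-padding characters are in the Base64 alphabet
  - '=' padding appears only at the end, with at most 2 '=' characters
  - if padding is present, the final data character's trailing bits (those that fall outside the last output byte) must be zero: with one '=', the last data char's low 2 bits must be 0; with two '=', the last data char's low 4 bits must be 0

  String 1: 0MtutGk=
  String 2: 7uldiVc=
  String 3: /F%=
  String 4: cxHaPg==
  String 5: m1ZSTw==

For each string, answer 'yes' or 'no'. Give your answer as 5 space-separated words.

Answer: yes yes no yes yes

Derivation:
String 1: '0MtutGk=' → valid
String 2: '7uldiVc=' → valid
String 3: '/F%=' → invalid (bad char(s): ['%'])
String 4: 'cxHaPg==' → valid
String 5: 'm1ZSTw==' → valid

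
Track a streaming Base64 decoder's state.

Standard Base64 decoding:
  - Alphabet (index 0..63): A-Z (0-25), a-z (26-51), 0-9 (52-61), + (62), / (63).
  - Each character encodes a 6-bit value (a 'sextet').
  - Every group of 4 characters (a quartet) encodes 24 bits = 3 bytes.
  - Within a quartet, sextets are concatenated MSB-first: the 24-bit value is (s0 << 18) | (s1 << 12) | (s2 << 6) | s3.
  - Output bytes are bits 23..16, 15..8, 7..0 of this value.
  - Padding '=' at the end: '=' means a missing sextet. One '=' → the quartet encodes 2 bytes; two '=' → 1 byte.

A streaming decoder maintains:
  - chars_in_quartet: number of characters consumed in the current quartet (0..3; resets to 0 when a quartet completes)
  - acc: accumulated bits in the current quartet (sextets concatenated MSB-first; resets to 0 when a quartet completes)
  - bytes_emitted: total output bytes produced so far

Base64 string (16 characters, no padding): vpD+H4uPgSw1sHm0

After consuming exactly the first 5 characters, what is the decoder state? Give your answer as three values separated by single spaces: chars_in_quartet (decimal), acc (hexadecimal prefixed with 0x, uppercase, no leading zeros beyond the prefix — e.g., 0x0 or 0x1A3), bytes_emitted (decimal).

After char 0 ('v'=47): chars_in_quartet=1 acc=0x2F bytes_emitted=0
After char 1 ('p'=41): chars_in_quartet=2 acc=0xBE9 bytes_emitted=0
After char 2 ('D'=3): chars_in_quartet=3 acc=0x2FA43 bytes_emitted=0
After char 3 ('+'=62): chars_in_quartet=4 acc=0xBE90FE -> emit BE 90 FE, reset; bytes_emitted=3
After char 4 ('H'=7): chars_in_quartet=1 acc=0x7 bytes_emitted=3

Answer: 1 0x7 3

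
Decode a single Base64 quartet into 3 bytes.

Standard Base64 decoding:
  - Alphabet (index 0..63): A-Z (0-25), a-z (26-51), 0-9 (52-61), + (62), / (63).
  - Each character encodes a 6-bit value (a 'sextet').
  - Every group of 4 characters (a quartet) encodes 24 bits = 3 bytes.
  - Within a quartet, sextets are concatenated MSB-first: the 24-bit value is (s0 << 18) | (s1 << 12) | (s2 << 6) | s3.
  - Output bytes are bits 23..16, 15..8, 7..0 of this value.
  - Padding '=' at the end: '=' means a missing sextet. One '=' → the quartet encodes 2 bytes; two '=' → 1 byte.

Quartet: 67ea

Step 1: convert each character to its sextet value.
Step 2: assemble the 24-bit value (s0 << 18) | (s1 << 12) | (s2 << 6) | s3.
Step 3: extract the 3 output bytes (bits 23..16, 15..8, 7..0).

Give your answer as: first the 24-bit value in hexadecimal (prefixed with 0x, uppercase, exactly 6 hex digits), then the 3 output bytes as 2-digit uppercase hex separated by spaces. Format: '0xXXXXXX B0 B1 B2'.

Sextets: 6=58, 7=59, e=30, a=26
24-bit: (58<<18) | (59<<12) | (30<<6) | 26
      = 0xE80000 | 0x03B000 | 0x000780 | 0x00001A
      = 0xEBB79A
Bytes: (v>>16)&0xFF=EB, (v>>8)&0xFF=B7, v&0xFF=9A

Answer: 0xEBB79A EB B7 9A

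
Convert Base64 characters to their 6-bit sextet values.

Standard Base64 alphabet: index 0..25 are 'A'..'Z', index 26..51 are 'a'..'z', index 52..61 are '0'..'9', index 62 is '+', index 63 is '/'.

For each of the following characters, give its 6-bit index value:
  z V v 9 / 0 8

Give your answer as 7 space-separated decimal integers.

'z': a..z range, 26 + ord('z') − ord('a') = 51
'V': A..Z range, ord('V') − ord('A') = 21
'v': a..z range, 26 + ord('v') − ord('a') = 47
'9': 0..9 range, 52 + ord('9') − ord('0') = 61
'/': index 63
'0': 0..9 range, 52 + ord('0') − ord('0') = 52
'8': 0..9 range, 52 + ord('8') − ord('0') = 60

Answer: 51 21 47 61 63 52 60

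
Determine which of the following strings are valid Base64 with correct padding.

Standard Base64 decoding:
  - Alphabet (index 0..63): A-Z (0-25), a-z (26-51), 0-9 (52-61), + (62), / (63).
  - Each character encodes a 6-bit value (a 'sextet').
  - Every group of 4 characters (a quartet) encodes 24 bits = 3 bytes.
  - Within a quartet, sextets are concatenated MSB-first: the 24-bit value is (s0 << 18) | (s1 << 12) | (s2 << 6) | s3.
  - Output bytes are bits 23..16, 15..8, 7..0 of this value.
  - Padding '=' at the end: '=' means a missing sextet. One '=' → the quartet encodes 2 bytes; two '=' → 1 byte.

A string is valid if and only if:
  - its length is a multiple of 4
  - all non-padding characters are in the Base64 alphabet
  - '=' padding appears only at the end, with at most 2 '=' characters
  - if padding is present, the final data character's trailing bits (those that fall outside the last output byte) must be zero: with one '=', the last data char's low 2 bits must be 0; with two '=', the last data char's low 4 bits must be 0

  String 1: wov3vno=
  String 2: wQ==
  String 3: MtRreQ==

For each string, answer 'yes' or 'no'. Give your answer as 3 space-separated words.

String 1: 'wov3vno=' → valid
String 2: 'wQ==' → valid
String 3: 'MtRreQ==' → valid

Answer: yes yes yes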